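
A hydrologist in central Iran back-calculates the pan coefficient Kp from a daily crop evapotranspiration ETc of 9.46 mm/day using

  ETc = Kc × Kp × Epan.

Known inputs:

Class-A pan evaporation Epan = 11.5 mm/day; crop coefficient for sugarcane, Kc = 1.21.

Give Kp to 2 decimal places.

ETc = Kc × Kp × Epan  ⇒  Kp = ETc / (Kc × Epan)
Kp = 9.46 / (1.21 × 11.5) = 9.46 / 13.915 = 0.6798

0.68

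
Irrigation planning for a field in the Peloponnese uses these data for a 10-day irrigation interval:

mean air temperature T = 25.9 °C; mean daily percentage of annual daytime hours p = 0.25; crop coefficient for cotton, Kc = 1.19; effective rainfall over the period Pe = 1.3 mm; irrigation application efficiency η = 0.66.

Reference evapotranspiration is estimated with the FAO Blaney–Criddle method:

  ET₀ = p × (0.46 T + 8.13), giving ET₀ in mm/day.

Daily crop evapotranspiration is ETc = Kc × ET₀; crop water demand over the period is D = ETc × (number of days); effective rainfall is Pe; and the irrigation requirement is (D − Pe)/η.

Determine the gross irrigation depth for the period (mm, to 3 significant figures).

88.4 mm

ET₀ = 0.25 × (0.46 × 25.9 + 8.13) = 0.25 × 20.044 = 5.0110 mm/d
ETc = Kc × ET₀ = 1.19 × 5.0110 = 5.9631 mm/d
Crop demand D = ETc × 10 d = 5.9631 × 10 = 59.631 mm
D − Pe = 59.631 − 1.3 = 58.331 mm
Gross irrigation = 58.331 / 0.66 = 88.380 mm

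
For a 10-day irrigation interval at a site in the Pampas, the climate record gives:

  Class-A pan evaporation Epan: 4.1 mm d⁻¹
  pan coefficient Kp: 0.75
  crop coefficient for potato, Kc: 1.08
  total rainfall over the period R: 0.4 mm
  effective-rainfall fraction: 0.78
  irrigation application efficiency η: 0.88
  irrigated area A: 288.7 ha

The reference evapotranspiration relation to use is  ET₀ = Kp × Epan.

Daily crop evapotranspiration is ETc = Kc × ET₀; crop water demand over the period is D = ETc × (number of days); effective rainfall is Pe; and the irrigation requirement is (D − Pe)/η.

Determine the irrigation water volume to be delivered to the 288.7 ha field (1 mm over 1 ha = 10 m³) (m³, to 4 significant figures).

107900 m³

ET₀ = 0.75 × 4.1 = 3.0750 mm/d
ETc = Kc × ET₀ = 1.08 × 3.0750 = 3.3210 mm/d
Crop demand D = ETc × 10 d = 3.3210 × 10 = 33.210 mm
Pe = 0.78 × 0.4 = 0.312 mm
D − Pe = 33.210 − 0.312 = 32.898 mm
Gross irrigation = 32.898 / 0.88 = 37.384 mm
Volume = 37.384 mm × 288.7 ha × 10 = 107927.6 m³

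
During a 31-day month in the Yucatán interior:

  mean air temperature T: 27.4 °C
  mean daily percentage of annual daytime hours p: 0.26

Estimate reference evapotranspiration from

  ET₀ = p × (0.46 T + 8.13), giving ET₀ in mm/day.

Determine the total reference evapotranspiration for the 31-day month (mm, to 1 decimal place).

ET₀ = 0.26 × (0.46 × 27.4 + 8.13) = 0.26 × 20.734 = 5.3908 mm/d
Monthly total = 5.3908 × 31 = 167.115 mm

167.1 mm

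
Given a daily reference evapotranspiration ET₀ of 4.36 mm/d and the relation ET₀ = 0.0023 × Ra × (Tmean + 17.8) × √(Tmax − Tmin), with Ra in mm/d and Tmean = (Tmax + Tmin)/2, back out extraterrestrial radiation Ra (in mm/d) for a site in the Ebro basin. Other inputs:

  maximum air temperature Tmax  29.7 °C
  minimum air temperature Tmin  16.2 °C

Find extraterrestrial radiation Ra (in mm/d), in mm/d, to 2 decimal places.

Tmean = 22.95 °C; √ΔT = 3.6742
Ra = ET₀ / [0.0023 × (Tmean+17.8) × √ΔT] = 4.36 / (0.0023 × 40.75 × 3.6742) = 12.661 mm/d

12.66 mm/d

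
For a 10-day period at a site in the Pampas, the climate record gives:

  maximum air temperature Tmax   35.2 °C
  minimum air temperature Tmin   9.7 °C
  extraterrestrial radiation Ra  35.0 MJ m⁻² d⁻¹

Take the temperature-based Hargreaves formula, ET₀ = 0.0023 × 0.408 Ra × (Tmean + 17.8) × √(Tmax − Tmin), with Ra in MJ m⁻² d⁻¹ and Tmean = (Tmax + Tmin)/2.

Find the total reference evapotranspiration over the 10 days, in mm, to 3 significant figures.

Tmean = (35.2 + 9.7)/2 = 22.45 °C
0.408 Ra = 0.408 × 35.0 = 14.2800 mm/d equivalent
ET₀ = 0.0023 × 14.2800 × (22.45 + 17.8) × √25.5 = 0.0023 × 14.2800 × 40.25 × 5.0498 = 6.6757 mm/d
Over 10 days: 6.6757 × 10 = 66.757 mm

66.8 mm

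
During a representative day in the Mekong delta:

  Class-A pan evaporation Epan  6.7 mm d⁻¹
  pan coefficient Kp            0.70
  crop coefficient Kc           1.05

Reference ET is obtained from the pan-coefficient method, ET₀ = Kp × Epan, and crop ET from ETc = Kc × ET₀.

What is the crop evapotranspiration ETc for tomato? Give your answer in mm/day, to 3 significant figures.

ET₀ = 0.70 × 6.7 = 4.6900 mm/d
ETc = Kc × ET₀ = 1.05 × 4.6900 = 4.9245 mm/d

4.92 mm/day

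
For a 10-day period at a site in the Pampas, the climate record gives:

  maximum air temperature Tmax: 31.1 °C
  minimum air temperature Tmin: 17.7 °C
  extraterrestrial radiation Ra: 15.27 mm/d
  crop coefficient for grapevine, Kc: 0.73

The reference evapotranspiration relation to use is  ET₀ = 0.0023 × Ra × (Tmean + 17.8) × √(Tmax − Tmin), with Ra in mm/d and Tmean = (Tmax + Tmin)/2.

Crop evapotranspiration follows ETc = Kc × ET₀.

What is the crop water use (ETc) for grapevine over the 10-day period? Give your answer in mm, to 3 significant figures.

Tmean = (31.1 + 17.7)/2 = 24.40 °C
ET₀ = 0.0023 × 15.27 × (24.40 + 17.8) × √13.4 = 0.0023 × 15.27 × 42.20 × 3.6606 = 5.4254 mm/d
ETc = Kc × ET₀ = 0.73 × 5.4254 = 3.9605 mm/d
Over 10 days: 3.9605 × 10 = 39.605 mm

39.6 mm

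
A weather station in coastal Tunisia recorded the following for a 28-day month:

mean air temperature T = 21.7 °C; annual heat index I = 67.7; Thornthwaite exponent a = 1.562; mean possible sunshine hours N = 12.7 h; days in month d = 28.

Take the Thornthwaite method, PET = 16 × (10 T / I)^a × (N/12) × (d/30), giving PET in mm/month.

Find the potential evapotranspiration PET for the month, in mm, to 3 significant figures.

10T/I = 10 × 21.7 / 67.7 = 3.2053
(10T/I)^a = 3.2053^1.562 = 6.1683
Uncorrected PET = 16 × 6.1683 = 98.693 mm
Correction = (N/12)(d/30) = (12.7/12)(28/30) = 0.9878
PET = 98.693 × 0.9878 = 97.489 mm/month

97.5 mm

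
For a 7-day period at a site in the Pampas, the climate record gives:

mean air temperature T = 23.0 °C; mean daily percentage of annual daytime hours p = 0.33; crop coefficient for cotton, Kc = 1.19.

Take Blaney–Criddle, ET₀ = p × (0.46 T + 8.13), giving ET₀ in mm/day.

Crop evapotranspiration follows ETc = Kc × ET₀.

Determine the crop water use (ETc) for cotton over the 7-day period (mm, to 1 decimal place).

ET₀ = 0.33 × (0.46 × 23.0 + 8.13) = 0.33 × 18.710 = 6.1743 mm/d
ETc = Kc × ET₀ = 1.19 × 6.1743 = 7.3474 mm/d
Over 7 days: 7.3474 × 7 = 51.432 mm

51.4 mm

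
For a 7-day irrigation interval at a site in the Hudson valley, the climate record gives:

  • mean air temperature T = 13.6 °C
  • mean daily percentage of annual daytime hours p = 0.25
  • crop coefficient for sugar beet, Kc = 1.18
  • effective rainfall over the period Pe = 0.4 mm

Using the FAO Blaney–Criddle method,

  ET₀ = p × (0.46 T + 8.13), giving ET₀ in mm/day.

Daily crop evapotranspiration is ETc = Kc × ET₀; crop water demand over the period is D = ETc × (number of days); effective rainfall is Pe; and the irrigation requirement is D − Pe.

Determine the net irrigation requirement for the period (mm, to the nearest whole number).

ET₀ = 0.25 × (0.46 × 13.6 + 8.13) = 0.25 × 14.386 = 3.5965 mm/d
ETc = Kc × ET₀ = 1.18 × 3.5965 = 4.2439 mm/d
Crop demand D = ETc × 7 d = 4.2439 × 7 = 29.707 mm
D − Pe = 29.707 − 0.4 = 29.307 mm

29 mm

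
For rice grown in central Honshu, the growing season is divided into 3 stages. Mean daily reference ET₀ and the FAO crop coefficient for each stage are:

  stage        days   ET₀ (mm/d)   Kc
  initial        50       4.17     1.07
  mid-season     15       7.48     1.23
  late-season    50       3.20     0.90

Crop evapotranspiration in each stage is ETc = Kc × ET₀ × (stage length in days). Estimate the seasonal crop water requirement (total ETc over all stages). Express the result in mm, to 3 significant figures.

505 mm

initial: 1.07 × 4.17 × 50 = 223.10 mm
mid-season: 1.23 × 7.48 × 15 = 138.01 mm
late-season: 0.90 × 3.20 × 50 = 144.00 mm
Seasonal total = 505.11 mm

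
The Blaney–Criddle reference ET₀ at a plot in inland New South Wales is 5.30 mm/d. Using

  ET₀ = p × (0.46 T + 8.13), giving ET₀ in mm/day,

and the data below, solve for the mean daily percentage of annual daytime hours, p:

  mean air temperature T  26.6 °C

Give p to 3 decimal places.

0.260

p = ET₀ / (0.46 T + 8.13) = 5.30 / (0.46 × 26.6 + 8.13) = 5.30 / 20.366 = 0.2602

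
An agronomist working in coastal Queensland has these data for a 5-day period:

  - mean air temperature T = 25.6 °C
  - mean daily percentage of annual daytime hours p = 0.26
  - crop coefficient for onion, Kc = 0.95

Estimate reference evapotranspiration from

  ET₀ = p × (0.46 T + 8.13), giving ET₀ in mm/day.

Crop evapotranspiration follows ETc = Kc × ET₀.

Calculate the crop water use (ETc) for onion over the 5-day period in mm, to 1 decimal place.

ET₀ = 0.26 × (0.46 × 25.6 + 8.13) = 0.26 × 19.906 = 5.1756 mm/d
ETc = Kc × ET₀ = 0.95 × 5.1756 = 4.9168 mm/d
Over 5 days: 4.9168 × 5 = 24.584 mm

24.6 mm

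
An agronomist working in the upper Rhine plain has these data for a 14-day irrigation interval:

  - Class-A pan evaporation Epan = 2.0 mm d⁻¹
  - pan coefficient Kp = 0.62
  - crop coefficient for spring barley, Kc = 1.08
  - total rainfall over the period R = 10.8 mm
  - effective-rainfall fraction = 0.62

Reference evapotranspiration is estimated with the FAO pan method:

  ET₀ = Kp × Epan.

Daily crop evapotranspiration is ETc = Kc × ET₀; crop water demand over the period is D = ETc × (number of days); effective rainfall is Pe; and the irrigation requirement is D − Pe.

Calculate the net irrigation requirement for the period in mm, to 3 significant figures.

12.1 mm

ET₀ = 0.62 × 2.0 = 1.2400 mm/d
ETc = Kc × ET₀ = 1.08 × 1.2400 = 1.3392 mm/d
Crop demand D = ETc × 14 d = 1.3392 × 14 = 18.749 mm
Pe = 0.62 × 10.8 = 6.696 mm
D − Pe = 18.749 − 6.696 = 12.053 mm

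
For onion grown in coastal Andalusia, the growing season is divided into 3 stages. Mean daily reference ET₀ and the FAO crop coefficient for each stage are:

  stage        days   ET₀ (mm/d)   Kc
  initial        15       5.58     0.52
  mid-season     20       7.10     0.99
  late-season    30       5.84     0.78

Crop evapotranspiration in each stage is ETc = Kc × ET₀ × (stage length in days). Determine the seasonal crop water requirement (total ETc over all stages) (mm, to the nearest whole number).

321 mm

initial: 0.52 × 5.58 × 15 = 43.52 mm
mid-season: 0.99 × 7.10 × 20 = 140.58 mm
late-season: 0.78 × 5.84 × 30 = 136.66 mm
Seasonal total = 320.76 mm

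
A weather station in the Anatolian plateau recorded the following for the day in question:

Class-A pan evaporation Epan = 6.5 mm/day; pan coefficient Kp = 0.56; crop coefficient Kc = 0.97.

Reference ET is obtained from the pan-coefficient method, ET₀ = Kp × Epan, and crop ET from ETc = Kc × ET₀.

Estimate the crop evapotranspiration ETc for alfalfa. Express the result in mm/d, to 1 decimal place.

ET₀ = 0.56 × 6.5 = 3.6400 mm/d
ETc = Kc × ET₀ = 0.97 × 3.6400 = 3.5308 mm/d

3.5 mm/d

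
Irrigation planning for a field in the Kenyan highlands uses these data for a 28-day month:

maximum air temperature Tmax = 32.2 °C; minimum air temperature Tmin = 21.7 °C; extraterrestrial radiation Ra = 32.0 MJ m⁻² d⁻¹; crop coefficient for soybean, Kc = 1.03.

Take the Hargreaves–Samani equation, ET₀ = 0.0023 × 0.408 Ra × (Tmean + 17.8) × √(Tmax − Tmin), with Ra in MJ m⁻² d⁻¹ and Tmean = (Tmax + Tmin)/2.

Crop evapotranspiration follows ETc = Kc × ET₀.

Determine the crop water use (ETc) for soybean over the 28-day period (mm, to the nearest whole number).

Tmean = (32.2 + 21.7)/2 = 26.95 °C
0.408 Ra = 0.408 × 32.0 = 13.0560 mm/d equivalent
ET₀ = 0.0023 × 13.0560 × (26.95 + 17.8) × √10.5 = 0.0023 × 13.0560 × 44.75 × 3.2404 = 4.3544 mm/d
ETc = Kc × ET₀ = 1.03 × 4.3544 = 4.4850 mm/d
Over 28 days: 4.4850 × 28 = 125.580 mm

126 mm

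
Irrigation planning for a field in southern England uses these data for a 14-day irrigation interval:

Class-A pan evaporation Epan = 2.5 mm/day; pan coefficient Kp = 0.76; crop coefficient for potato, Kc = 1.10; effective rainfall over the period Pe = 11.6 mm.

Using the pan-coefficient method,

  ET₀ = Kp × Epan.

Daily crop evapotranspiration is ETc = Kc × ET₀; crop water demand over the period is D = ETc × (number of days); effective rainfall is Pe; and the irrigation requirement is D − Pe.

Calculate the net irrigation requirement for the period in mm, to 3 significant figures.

ET₀ = 0.76 × 2.5 = 1.9000 mm/d
ETc = Kc × ET₀ = 1.10 × 1.9000 = 2.0900 mm/d
Crop demand D = ETc × 14 d = 2.0900 × 14 = 29.260 mm
D − Pe = 29.260 − 11.6 = 17.660 mm

17.7 mm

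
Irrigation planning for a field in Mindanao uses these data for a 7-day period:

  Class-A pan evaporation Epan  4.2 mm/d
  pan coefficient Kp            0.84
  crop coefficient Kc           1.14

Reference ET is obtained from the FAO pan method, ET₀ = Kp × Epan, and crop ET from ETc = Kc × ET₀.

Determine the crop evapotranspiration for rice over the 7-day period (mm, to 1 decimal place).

28.2 mm

ET₀ = 0.84 × 4.2 = 3.5280 mm/d
ETc = Kc × ET₀ = 1.14 × 3.5280 = 4.0219 mm/d
Over 7 days: 4.0219 × 7 = 28.153 mm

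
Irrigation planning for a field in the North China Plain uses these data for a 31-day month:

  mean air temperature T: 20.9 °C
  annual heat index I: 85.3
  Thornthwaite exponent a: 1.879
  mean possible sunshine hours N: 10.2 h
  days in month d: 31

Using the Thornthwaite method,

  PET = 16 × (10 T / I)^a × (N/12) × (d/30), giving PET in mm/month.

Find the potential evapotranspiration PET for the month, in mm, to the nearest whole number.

10T/I = 10 × 20.9 / 85.3 = 2.4502
(10T/I)^a = 2.4502^1.879 = 5.3865
Uncorrected PET = 16 × 5.3865 = 86.184 mm
Correction = (N/12)(d/30) = (10.2/12)(31/30) = 0.8783
PET = 86.184 × 0.8783 = 75.695 mm/month

76 mm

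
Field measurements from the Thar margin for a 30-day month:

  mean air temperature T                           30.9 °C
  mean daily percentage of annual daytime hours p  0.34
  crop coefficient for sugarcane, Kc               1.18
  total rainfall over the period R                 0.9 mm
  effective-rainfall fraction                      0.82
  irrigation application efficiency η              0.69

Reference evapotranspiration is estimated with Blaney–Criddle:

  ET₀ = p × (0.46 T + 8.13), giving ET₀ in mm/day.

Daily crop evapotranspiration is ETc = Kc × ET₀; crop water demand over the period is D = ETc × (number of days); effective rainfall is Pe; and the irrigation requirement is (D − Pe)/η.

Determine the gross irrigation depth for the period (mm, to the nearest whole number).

ET₀ = 0.34 × (0.46 × 30.9 + 8.13) = 0.34 × 22.344 = 7.5970 mm/d
ETc = Kc × ET₀ = 1.18 × 7.5970 = 8.9645 mm/d
Crop demand D = ETc × 30 d = 8.9645 × 30 = 268.935 mm
Pe = 0.82 × 0.9 = 0.738 mm
D − Pe = 268.935 − 0.738 = 268.197 mm
Gross irrigation = 268.197 / 0.69 = 388.691 mm

389 mm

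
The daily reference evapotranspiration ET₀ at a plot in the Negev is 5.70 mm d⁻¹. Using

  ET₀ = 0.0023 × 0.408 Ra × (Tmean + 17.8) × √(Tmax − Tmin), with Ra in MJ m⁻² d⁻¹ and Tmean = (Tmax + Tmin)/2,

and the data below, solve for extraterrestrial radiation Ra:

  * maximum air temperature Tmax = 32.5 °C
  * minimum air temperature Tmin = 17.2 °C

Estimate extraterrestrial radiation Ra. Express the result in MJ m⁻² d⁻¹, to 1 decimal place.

Tmean = (32.5+17.2)/2 = 24.85 °C; ΔT = 15.3
Ra = ET₀ / [0.0023 × 0.408 × (Tmean+17.8) × √ΔT]
   = 5.70 / (0.0023 × 0.408 × 42.65 × 3.9115) = 36.410 MJ m⁻² d⁻¹

36.4 MJ m⁻² d⁻¹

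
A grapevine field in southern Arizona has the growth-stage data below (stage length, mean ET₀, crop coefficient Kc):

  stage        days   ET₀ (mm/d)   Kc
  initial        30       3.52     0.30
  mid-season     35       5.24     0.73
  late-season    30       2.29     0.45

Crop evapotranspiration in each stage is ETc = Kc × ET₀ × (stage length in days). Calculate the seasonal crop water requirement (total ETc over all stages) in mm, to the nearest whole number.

196 mm

initial: 0.30 × 3.52 × 30 = 31.68 mm
mid-season: 0.73 × 5.24 × 35 = 133.88 mm
late-season: 0.45 × 2.29 × 30 = 30.92 mm
Seasonal total = 196.48 mm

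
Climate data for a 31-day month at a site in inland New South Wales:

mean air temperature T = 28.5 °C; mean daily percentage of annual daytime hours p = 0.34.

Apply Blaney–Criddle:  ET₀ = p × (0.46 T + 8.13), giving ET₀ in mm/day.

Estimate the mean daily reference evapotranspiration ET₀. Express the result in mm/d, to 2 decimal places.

ET₀ = 0.34 × (0.46 × 28.5 + 8.13) = 0.34 × 21.240 = 7.2216 mm/d

7.22 mm/d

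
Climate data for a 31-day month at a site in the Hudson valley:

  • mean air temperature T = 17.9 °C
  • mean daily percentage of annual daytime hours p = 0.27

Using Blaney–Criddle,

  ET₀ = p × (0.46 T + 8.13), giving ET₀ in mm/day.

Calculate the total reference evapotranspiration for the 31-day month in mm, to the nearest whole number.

137 mm

ET₀ = 0.27 × (0.46 × 17.9 + 8.13) = 0.27 × 16.364 = 4.4183 mm/d
Monthly total = 4.4183 × 31 = 136.967 mm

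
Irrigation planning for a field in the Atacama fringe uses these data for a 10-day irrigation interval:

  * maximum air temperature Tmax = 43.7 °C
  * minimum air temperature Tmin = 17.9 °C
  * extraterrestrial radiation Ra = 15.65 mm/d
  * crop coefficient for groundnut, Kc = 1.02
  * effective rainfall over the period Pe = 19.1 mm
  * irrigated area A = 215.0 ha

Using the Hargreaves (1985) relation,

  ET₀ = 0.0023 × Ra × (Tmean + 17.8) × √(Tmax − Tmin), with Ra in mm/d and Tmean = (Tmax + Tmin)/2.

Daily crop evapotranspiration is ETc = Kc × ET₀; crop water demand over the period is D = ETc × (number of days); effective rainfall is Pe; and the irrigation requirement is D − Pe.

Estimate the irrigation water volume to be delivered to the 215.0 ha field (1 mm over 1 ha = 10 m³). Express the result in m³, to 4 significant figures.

Tmean = (43.7 + 17.9)/2 = 30.80 °C
ET₀ = 0.0023 × 15.65 × (30.80 + 17.8) × √25.8 = 0.0023 × 15.65 × 48.60 × 5.0794 = 8.8857 mm/d
ETc = Kc × ET₀ = 1.02 × 8.8857 = 9.0634 mm/d
Crop demand D = ETc × 10 d = 9.0634 × 10 = 90.634 mm
D − Pe = 90.634 − 19.1 = 71.534 mm
Volume = 71.534 mm × 215.0 ha × 10 = 153798.1 m³

153800 m³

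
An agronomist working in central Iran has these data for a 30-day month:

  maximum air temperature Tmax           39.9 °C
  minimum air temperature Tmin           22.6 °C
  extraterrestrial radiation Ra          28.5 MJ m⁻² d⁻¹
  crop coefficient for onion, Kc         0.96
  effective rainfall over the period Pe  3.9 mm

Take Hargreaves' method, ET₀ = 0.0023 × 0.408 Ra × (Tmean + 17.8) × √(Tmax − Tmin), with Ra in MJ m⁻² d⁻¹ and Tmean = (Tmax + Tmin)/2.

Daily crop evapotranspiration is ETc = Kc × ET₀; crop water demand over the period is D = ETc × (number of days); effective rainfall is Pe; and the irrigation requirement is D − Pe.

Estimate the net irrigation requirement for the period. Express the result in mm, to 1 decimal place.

153.2 mm

Tmean = (39.9 + 22.6)/2 = 31.25 °C
0.408 Ra = 0.408 × 28.5 = 11.6280 mm/d equivalent
ET₀ = 0.0023 × 11.6280 × (31.25 + 17.8) × √17.3 = 0.0023 × 11.6280 × 49.05 × 4.1593 = 5.4562 mm/d
ETc = Kc × ET₀ = 0.96 × 5.4562 = 5.2380 mm/d
Crop demand D = ETc × 30 d = 5.2380 × 30 = 157.140 mm
D − Pe = 157.140 − 3.9 = 153.240 mm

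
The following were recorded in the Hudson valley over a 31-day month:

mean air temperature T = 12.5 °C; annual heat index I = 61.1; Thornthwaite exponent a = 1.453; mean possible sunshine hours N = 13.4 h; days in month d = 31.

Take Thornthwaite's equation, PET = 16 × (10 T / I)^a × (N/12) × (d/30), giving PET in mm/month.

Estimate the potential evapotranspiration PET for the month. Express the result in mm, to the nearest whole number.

52 mm

10T/I = 10 × 12.5 / 61.1 = 2.0458
(10T/I)^a = 2.0458^1.453 = 2.8293
Uncorrected PET = 16 × 2.8293 = 45.269 mm
Correction = (N/12)(d/30) = (13.4/12)(31/30) = 1.1539
PET = 45.269 × 1.1539 = 52.236 mm/month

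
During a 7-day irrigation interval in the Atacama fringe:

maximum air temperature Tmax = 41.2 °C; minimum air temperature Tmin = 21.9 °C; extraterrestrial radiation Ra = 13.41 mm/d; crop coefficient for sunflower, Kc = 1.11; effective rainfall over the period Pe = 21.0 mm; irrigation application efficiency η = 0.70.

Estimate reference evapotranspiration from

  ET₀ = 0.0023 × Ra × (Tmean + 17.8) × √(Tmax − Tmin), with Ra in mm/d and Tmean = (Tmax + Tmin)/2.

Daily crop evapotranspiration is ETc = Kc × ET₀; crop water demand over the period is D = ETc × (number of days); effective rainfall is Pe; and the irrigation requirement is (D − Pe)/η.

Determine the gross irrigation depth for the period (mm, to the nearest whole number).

Tmean = (41.2 + 21.9)/2 = 31.55 °C
ET₀ = 0.0023 × 13.41 × (31.55 + 17.8) × √19.3 = 0.0023 × 13.41 × 49.35 × 4.3932 = 6.6869 mm/d
ETc = Kc × ET₀ = 1.11 × 6.6869 = 7.4225 mm/d
Crop demand D = ETc × 7 d = 7.4225 × 7 = 51.958 mm
D − Pe = 51.958 − 21.0 = 30.958 mm
Gross irrigation = 30.958 / 0.70 = 44.226 mm

44 mm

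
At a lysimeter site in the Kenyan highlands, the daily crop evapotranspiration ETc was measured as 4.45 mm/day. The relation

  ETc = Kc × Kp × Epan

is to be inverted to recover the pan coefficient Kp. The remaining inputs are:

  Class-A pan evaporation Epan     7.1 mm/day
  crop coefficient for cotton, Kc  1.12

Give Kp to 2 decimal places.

0.56

ETc = Kc × Kp × Epan  ⇒  Kp = ETc / (Kc × Epan)
Kp = 4.45 / (1.12 × 7.1) = 4.45 / 7.952 = 0.5596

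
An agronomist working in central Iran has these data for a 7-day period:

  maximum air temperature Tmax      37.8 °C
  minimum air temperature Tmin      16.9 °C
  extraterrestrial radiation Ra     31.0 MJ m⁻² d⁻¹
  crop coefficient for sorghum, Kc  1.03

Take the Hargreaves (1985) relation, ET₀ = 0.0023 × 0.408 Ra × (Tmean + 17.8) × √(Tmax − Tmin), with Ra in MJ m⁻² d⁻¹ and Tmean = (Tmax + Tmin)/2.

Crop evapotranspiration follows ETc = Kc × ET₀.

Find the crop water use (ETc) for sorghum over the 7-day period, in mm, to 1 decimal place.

43.3 mm

Tmean = (37.8 + 16.9)/2 = 27.35 °C
0.408 Ra = 0.408 × 31.0 = 12.6480 mm/d equivalent
ET₀ = 0.0023 × 12.6480 × (27.35 + 17.8) × √20.9 = 0.0023 × 12.6480 × 45.15 × 4.5717 = 6.0046 mm/d
ETc = Kc × ET₀ = 1.03 × 6.0046 = 6.1847 mm/d
Over 7 days: 6.1847 × 7 = 43.293 mm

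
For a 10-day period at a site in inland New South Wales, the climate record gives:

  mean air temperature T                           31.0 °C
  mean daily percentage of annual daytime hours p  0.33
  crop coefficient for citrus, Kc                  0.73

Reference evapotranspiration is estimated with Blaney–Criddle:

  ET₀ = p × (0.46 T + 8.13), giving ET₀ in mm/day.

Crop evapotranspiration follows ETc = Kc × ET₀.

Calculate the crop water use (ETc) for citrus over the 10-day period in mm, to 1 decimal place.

ET₀ = 0.33 × (0.46 × 31.0 + 8.13) = 0.33 × 22.390 = 7.3887 mm/d
ETc = Kc × ET₀ = 0.73 × 7.3887 = 5.3938 mm/d
Over 10 days: 5.3938 × 10 = 53.938 mm

53.9 mm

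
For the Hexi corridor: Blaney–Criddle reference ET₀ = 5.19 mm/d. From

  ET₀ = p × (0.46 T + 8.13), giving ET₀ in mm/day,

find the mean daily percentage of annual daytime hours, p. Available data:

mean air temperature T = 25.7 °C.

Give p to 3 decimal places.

0.260

p = ET₀ / (0.46 T + 8.13) = 5.19 / (0.46 × 25.7 + 8.13) = 5.19 / 19.952 = 0.2601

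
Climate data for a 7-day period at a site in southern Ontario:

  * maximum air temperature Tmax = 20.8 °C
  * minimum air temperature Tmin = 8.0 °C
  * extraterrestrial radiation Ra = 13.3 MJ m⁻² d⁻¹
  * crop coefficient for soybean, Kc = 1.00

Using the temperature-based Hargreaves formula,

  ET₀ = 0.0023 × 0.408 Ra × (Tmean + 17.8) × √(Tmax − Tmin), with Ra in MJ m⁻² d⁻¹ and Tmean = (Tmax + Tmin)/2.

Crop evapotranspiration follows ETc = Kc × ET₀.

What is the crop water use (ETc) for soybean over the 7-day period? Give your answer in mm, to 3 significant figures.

Tmean = (20.8 + 8.0)/2 = 14.40 °C
0.408 Ra = 0.408 × 13.3 = 5.4264 mm/d equivalent
ET₀ = 0.0023 × 5.4264 × (14.40 + 17.8) × √12.8 = 0.0023 × 5.4264 × 32.20 × 3.5777 = 1.4378 mm/d
ETc = Kc × ET₀ = 1.00 × 1.4378 = 1.4378 mm/d
Over 7 days: 1.4378 × 7 = 10.065 mm

10.1 mm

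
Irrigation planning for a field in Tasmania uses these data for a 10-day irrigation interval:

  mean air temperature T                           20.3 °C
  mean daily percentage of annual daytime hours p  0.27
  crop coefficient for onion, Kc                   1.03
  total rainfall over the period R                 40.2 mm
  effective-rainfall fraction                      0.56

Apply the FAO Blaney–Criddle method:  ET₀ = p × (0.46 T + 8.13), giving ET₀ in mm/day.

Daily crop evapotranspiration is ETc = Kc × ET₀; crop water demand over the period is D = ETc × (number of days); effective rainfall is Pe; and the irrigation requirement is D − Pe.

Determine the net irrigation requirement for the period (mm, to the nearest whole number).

ET₀ = 0.27 × (0.46 × 20.3 + 8.13) = 0.27 × 17.468 = 4.7164 mm/d
ETc = Kc × ET₀ = 1.03 × 4.7164 = 4.8579 mm/d
Crop demand D = ETc × 10 d = 4.8579 × 10 = 48.579 mm
Pe = 0.56 × 40.2 = 22.512 mm
D − Pe = 48.579 − 22.512 = 26.067 mm

26 mm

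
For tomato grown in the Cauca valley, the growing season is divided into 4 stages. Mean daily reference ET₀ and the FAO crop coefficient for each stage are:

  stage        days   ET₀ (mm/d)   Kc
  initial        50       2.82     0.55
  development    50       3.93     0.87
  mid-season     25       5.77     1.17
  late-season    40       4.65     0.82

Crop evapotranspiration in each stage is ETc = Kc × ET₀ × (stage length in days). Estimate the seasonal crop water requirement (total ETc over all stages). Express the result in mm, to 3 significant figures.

initial: 0.55 × 2.82 × 50 = 77.55 mm
development: 0.87 × 3.93 × 50 = 170.96 mm
mid-season: 1.17 × 5.77 × 25 = 168.77 mm
late-season: 0.82 × 4.65 × 40 = 152.52 mm
Seasonal total = 569.80 mm

570 mm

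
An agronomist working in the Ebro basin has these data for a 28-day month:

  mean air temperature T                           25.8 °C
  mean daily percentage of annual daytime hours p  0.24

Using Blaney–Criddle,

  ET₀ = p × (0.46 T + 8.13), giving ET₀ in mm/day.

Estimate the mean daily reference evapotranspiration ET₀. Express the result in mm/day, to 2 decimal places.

4.80 mm/day

ET₀ = 0.24 × (0.46 × 25.8 + 8.13) = 0.24 × 19.998 = 4.7995 mm/d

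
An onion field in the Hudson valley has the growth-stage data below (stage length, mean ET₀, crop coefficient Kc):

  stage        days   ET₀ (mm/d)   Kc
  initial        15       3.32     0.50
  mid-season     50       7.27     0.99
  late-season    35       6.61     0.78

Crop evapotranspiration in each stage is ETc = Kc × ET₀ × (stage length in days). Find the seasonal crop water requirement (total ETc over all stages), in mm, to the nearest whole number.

initial: 0.50 × 3.32 × 15 = 24.90 mm
mid-season: 0.99 × 7.27 × 50 = 359.87 mm
late-season: 0.78 × 6.61 × 35 = 180.45 mm
Seasonal total = 565.22 mm

565 mm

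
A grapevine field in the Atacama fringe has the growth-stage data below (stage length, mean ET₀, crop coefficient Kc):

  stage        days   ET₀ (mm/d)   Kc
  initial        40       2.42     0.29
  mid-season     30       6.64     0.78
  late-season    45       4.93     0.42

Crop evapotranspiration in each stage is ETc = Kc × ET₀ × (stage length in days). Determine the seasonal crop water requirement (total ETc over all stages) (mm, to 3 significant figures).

277 mm

initial: 0.29 × 2.42 × 40 = 28.07 mm
mid-season: 0.78 × 6.64 × 30 = 155.38 mm
late-season: 0.42 × 4.93 × 45 = 93.18 mm
Seasonal total = 276.63 mm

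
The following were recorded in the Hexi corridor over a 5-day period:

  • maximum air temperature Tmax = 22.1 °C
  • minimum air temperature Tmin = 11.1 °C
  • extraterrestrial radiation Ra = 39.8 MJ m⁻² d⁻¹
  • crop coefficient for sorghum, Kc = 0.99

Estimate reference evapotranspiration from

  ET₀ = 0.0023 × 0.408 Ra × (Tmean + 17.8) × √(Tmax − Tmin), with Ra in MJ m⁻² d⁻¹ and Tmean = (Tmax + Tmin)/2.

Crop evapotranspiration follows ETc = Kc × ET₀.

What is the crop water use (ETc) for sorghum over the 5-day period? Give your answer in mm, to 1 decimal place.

21.1 mm

Tmean = (22.1 + 11.1)/2 = 16.60 °C
0.408 Ra = 0.408 × 39.8 = 16.2384 mm/d equivalent
ET₀ = 0.0023 × 16.2384 × (16.60 + 17.8) × √11.0 = 0.0023 × 16.2384 × 34.40 × 3.3166 = 4.2611 mm/d
ETc = Kc × ET₀ = 0.99 × 4.2611 = 4.2185 mm/d
Over 5 days: 4.2185 × 5 = 21.093 mm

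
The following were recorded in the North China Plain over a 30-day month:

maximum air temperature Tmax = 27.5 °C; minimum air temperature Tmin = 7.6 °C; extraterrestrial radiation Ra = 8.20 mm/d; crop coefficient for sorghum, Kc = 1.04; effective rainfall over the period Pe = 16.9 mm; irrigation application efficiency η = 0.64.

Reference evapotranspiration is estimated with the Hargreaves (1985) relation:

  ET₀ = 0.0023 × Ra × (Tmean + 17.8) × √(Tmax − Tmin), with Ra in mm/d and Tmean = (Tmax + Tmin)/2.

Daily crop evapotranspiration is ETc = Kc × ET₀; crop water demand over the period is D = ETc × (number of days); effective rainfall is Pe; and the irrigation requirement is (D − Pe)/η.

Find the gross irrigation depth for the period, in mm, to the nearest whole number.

Tmean = (27.5 + 7.6)/2 = 17.55 °C
ET₀ = 0.0023 × 8.20 × (17.55 + 17.8) × √19.9 = 0.0023 × 8.20 × 35.35 × 4.4609 = 2.9741 mm/d
ETc = Kc × ET₀ = 1.04 × 2.9741 = 3.0931 mm/d
Crop demand D = ETc × 30 d = 3.0931 × 30 = 92.793 mm
D − Pe = 92.793 − 16.9 = 75.893 mm
Gross irrigation = 75.893 / 0.64 = 118.583 mm

119 mm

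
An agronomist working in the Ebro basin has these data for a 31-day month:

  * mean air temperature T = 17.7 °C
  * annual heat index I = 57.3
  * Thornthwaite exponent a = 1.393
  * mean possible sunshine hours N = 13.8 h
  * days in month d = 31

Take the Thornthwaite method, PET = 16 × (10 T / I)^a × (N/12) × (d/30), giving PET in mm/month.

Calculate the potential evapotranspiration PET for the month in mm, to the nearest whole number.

91 mm

10T/I = 10 × 17.7 / 57.3 = 3.0890
(10T/I)^a = 3.0890^1.393 = 4.8119
Uncorrected PET = 16 × 4.8119 = 76.990 mm
Correction = (N/12)(d/30) = (13.8/12)(31/30) = 1.1883
PET = 76.990 × 1.1883 = 91.487 mm/month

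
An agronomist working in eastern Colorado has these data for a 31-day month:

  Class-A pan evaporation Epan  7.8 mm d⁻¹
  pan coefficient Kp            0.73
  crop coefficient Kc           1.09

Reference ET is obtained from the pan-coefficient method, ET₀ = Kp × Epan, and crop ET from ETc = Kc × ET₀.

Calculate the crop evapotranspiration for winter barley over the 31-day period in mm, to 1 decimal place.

ET₀ = 0.73 × 7.8 = 5.6940 mm/d
ETc = Kc × ET₀ = 1.09 × 5.6940 = 6.2065 mm/d
Over 31 days: 6.2065 × 31 = 192.402 mm

192.4 mm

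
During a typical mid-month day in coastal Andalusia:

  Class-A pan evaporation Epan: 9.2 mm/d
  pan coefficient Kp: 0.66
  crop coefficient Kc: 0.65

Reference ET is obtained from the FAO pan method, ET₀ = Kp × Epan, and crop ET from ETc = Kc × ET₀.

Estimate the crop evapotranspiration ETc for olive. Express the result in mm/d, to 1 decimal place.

ET₀ = 0.66 × 9.2 = 6.0720 mm/d
ETc = Kc × ET₀ = 0.65 × 6.0720 = 3.9468 mm/d

3.9 mm/d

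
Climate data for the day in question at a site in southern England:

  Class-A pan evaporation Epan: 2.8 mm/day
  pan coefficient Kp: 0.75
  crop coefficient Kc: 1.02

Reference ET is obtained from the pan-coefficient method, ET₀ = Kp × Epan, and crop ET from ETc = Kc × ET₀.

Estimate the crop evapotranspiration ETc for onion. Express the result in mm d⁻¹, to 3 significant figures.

2.14 mm d⁻¹

ET₀ = 0.75 × 2.8 = 2.1000 mm/d
ETc = Kc × ET₀ = 1.02 × 2.1000 = 2.1420 mm/d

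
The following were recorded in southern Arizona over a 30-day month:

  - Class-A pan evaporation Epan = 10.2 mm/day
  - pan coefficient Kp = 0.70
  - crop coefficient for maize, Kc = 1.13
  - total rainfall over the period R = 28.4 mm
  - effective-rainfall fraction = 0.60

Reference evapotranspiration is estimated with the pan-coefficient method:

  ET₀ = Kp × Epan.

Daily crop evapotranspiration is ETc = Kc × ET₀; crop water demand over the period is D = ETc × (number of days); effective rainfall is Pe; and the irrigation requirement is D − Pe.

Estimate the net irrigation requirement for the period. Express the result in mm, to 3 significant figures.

ET₀ = 0.70 × 10.2 = 7.1400 mm/d
ETc = Kc × ET₀ = 1.13 × 7.1400 = 8.0682 mm/d
Crop demand D = ETc × 30 d = 8.0682 × 30 = 242.046 mm
Pe = 0.60 × 28.4 = 17.040 mm
D − Pe = 242.046 − 17.040 = 225.006 mm

225 mm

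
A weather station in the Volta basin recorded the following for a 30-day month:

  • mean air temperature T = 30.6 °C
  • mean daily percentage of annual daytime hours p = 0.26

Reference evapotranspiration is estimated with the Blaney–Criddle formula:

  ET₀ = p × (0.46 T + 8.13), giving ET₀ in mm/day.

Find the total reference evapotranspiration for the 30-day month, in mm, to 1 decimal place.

173.2 mm

ET₀ = 0.26 × (0.46 × 30.6 + 8.13) = 0.26 × 22.206 = 5.7736 mm/d
Monthly total = 5.7736 × 30 = 173.208 mm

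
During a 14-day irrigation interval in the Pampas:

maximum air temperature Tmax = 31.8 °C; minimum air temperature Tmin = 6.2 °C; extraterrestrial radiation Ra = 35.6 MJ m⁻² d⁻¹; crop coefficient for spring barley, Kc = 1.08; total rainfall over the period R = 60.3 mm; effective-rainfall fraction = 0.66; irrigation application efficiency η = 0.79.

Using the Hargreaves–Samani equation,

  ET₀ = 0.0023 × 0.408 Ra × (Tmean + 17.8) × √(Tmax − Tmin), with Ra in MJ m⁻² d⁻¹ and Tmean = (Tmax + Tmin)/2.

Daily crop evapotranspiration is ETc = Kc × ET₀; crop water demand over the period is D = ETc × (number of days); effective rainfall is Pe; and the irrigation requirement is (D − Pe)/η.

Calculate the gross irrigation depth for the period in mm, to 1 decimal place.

Tmean = (31.8 + 6.2)/2 = 19.00 °C
0.408 Ra = 0.408 × 35.6 = 14.5248 mm/d equivalent
ET₀ = 0.0023 × 14.5248 × (19.00 + 17.8) × √25.6 = 0.0023 × 14.5248 × 36.80 × 5.0596 = 6.2202 mm/d
ETc = Kc × ET₀ = 1.08 × 6.2202 = 6.7178 mm/d
Crop demand D = ETc × 14 d = 6.7178 × 14 = 94.049 mm
Pe = 0.66 × 60.3 = 39.798 mm
D − Pe = 94.049 − 39.798 = 54.251 mm
Gross irrigation = 54.251 / 0.79 = 68.672 mm

68.7 mm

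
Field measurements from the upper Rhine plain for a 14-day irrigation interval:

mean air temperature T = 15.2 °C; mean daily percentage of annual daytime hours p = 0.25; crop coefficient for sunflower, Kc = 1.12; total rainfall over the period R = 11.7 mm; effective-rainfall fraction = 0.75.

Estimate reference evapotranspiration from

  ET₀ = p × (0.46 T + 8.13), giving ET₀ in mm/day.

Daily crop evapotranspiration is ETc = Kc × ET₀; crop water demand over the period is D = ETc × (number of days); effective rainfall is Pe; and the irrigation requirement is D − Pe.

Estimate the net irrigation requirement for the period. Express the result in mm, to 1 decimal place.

ET₀ = 0.25 × (0.46 × 15.2 + 8.13) = 0.25 × 15.122 = 3.7805 mm/d
ETc = Kc × ET₀ = 1.12 × 3.7805 = 4.2342 mm/d
Crop demand D = ETc × 14 d = 4.2342 × 14 = 59.279 mm
Pe = 0.75 × 11.7 = 8.775 mm
D − Pe = 59.279 − 8.775 = 50.504 mm

50.5 mm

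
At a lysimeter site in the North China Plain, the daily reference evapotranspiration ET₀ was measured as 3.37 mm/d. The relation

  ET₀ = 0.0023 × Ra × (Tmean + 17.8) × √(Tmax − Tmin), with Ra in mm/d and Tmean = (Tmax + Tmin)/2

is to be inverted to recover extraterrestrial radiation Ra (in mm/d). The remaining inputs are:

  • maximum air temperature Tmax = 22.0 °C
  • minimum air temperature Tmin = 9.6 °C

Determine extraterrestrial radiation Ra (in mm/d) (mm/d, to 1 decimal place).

Tmean = 15.80 °C; √ΔT = 3.5214
Ra = ET₀ / [0.0023 × (Tmean+17.8) × √ΔT] = 3.37 / (0.0023 × 33.60 × 3.5214) = 12.384 mm/d

12.4 mm/d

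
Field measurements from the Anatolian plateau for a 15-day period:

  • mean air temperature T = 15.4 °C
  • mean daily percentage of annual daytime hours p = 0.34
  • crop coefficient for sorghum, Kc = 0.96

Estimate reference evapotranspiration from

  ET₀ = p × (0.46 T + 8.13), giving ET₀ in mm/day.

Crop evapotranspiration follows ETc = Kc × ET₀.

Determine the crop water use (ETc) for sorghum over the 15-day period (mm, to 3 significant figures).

74.5 mm

ET₀ = 0.34 × (0.46 × 15.4 + 8.13) = 0.34 × 15.214 = 5.1728 mm/d
ETc = Kc × ET₀ = 0.96 × 5.1728 = 4.9659 mm/d
Over 15 days: 4.9659 × 15 = 74.489 mm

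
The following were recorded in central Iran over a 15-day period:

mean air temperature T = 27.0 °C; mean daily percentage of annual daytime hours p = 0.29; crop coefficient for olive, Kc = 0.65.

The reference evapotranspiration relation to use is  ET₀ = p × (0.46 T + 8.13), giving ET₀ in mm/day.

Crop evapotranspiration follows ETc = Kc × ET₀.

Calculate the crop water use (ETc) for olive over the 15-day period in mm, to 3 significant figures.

58.1 mm

ET₀ = 0.29 × (0.46 × 27.0 + 8.13) = 0.29 × 20.550 = 5.9595 mm/d
ETc = Kc × ET₀ = 0.65 × 5.9595 = 3.8737 mm/d
Over 15 days: 3.8737 × 15 = 58.106 mm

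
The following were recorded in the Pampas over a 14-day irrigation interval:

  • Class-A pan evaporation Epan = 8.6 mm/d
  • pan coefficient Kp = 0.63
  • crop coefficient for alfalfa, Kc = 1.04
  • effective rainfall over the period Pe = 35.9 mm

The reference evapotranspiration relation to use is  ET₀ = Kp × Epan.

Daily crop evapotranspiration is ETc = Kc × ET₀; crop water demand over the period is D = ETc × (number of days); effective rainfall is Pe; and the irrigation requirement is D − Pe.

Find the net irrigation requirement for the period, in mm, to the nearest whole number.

43 mm

ET₀ = 0.63 × 8.6 = 5.4180 mm/d
ETc = Kc × ET₀ = 1.04 × 5.4180 = 5.6347 mm/d
Crop demand D = ETc × 14 d = 5.6347 × 14 = 78.886 mm
D − Pe = 78.886 − 35.9 = 42.986 mm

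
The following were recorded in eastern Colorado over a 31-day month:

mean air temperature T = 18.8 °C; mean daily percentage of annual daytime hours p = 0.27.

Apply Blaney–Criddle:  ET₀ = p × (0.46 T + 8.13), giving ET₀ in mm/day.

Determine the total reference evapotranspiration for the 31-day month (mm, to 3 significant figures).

ET₀ = 0.27 × (0.46 × 18.8 + 8.13) = 0.27 × 16.778 = 4.5301 mm/d
Monthly total = 4.5301 × 31 = 140.433 mm

140 mm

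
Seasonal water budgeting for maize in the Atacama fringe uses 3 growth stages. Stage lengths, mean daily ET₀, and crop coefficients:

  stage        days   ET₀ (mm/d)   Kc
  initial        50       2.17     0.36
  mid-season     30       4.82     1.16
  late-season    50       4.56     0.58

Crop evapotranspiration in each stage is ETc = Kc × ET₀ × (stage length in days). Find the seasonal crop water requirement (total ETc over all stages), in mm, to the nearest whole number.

339 mm

initial: 0.36 × 2.17 × 50 = 39.06 mm
mid-season: 1.16 × 4.82 × 30 = 167.74 mm
late-season: 0.58 × 4.56 × 50 = 132.24 mm
Seasonal total = 339.04 mm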